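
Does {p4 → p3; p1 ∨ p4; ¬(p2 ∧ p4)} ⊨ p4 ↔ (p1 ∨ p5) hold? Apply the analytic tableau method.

Initial set: {(p4 → p3); (p1 ∨ p4); ¬(p2 ∧ p4); ¬(p4 ↔ (p1 ∨ p5))}.
(p4 → p3): β-rule — branch into ¬p4  //  p3.
  branch 1 (add ¬p4):
    (p1 ∨ p4): β-rule — branch into p1  //  p4.
      branch 1.1 (add p1):
        ¬(p2 ∧ p4): β-rule — branch into ¬p2  //  ¬p4.
          branch 1.1.1 (add ¬p2):
            ¬(p4 ↔ (p1 ∨ p5)): β-rule — branch into p4, ¬(p1 ∨ p5)  //  ¬p4, (p1 ∨ p5).
              branch 1.1.1.1 (add p4, ¬(p1 ∨ p5)):
                × closes — contains both p4 and ¬p4.
              branch 1.1.1.2 (add ¬p4, (p1 ∨ p5)):
                (p1 ∨ p5): β-rule — branch into p1  //  p5.
                  branch 1.1.1.2.1 (add p1):
                    ○ open, literals {p1=T, p2=F, p4=F}.
                  branch 1.1.1.2.2 (add p5):
                    ○ open, literals {p1=T, p2=F, p4=F, p5=T}.
          branch 1.1.2 (add ¬p4):
            ¬(p4 ↔ (p1 ∨ p5)): β-rule — branch into p4, ¬(p1 ∨ p5)  //  ¬p4, (p1 ∨ p5).
              branch 1.1.2.1 (add p4, ¬(p1 ∨ p5)):
                × closes — contains both p4 and ¬p4.
              branch 1.1.2.2 (add ¬p4, (p1 ∨ p5)):
                (p1 ∨ p5): β-rule — branch into p1  //  p5.
                  branch 1.1.2.2.1 (add p1):
                    ○ open, literals {p1=T, p4=F}.
                  branch 1.1.2.2.2 (add p5):
                    ○ open, literals {p1=T, p4=F, p5=T}.
      branch 1.2 (add p4):
        × closes — contains both p4 and ¬p4.
  branch 2 (add p3):
    (p1 ∨ p4): β-rule — branch into p1  //  p4.
      branch 2.1 (add p1):
        ¬(p2 ∧ p4): β-rule — branch into ¬p2  //  ¬p4.
          branch 2.1.1 (add ¬p2):
            ¬(p4 ↔ (p1 ∨ p5)): β-rule — branch into p4, ¬(p1 ∨ p5)  //  ¬p4, (p1 ∨ p5).
              branch 2.1.1.1 (add p4, ¬(p1 ∨ p5)):
                ¬(p1 ∨ p5): α-rule — add ¬p1, ¬p5.
                × closes — contains both p1 and ¬p1.
              branch 2.1.1.2 (add ¬p4, (p1 ∨ p5)):
                (p1 ∨ p5): β-rule — branch into p1  //  p5.
                  branch 2.1.1.2.1 (add p1):
                    ○ open, literals {p1=T, p2=F, p3=T, p4=F}.
                  branch 2.1.1.2.2 (add p5):
                    ○ open, literals {p1=T, p2=F, p3=T, p4=F, p5=T}.
          branch 2.1.2 (add ¬p4):
            ¬(p4 ↔ (p1 ∨ p5)): β-rule — branch into p4, ¬(p1 ∨ p5)  //  ¬p4, (p1 ∨ p5).
              branch 2.1.2.1 (add p4, ¬(p1 ∨ p5)):
                × closes — contains both p4 and ¬p4.
              branch 2.1.2.2 (add ¬p4, (p1 ∨ p5)):
                (p1 ∨ p5): β-rule — branch into p1  //  p5.
                  branch 2.1.2.2.1 (add p1):
                    ○ open, literals {p1=T, p3=T, p4=F}.
                  branch 2.1.2.2.2 (add p5):
                    ○ open, literals {p1=T, p3=T, p4=F, p5=T}.
      branch 2.2 (add p4):
        ¬(p2 ∧ p4): β-rule — branch into ¬p2  //  ¬p4.
          branch 2.2.1 (add ¬p2):
            ¬(p4 ↔ (p1 ∨ p5)): β-rule — branch into p4, ¬(p1 ∨ p5)  //  ¬p4, (p1 ∨ p5).
              branch 2.2.1.1 (add p4, ¬(p1 ∨ p5)):
                ¬(p1 ∨ p5): α-rule — add ¬p1, ¬p5.
                ○ open, literals {p1=F, p2=F, p3=T, p4=T, p5=F}.
              branch 2.2.1.2 (add ¬p4, (p1 ∨ p5)):
                × closes — contains both p4 and ¬p4.
          branch 2.2.2 (add ¬p4):
            × closes — contains both p4 and ¬p4.
7 branches closed, 9 open.
An open branch gives a countermodel: p1=T, p2=F, p4=F (unmentioned atoms arbitrary); the premises hold there but the conclusion fails.

No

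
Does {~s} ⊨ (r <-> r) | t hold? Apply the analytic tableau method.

Initial set: {~s; ~((r <-> r) | t)}.
~((r <-> r) | t): α-rule — add ~(r <-> r), ~t.
~(r <-> r): β-rule — branch into r, ~r  //  ~r, r.
  branch 1 (add r, ~r):
    × closes — contains both r and ~r.
  branch 2 (add ~r, r):
    × closes — contains both r and ~r.
All 2 branches close.
Every branch closed, so the premises entail the conclusion.

Yes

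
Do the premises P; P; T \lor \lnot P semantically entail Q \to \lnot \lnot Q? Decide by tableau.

Initial set: {P; P; (T \lor \lnot P); \lnot (Q \to \lnot \lnot Q)}.
\lnot (Q \to \lnot \lnot Q): α-rule — add Q, \lnot \lnot \lnot Q.
\lnot \lnot \lnot Q: drop double negation, giving \lnot Q.
× closes — contains both Q and \lnot Q.
All 1 branch closes.
Every branch closed, so the premises entail the conclusion.

Yes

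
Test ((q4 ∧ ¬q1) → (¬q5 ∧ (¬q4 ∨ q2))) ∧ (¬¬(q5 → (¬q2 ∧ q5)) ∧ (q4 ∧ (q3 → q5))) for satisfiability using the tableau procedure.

Initial set: {(((q4 ∧ ¬q1) → (¬q5 ∧ (¬q4 ∨ q2))) ∧ (¬¬(q5 → (¬q2 ∧ q5)) ∧ (q4 ∧ (q3 → q5))))}.
(((q4 ∧ ¬q1) → (¬q5 ∧ (¬q4 ∨ q2))) ∧ (¬¬(q5 → (¬q2 ∧ q5)) ∧ (q4 ∧ (q3 → q5)))): α-rule — add ((q4 ∧ ¬q1) → (¬q5 ∧ (¬q4 ∨ q2))), (¬¬(q5 → (¬q2 ∧ q5)) ∧ (q4 ∧ (q3 → q5))).
(¬¬(q5 → (¬q2 ∧ q5)) ∧ (q4 ∧ (q3 → q5))): α-rule — add ¬¬(q5 → (¬q2 ∧ q5)), (q4 ∧ (q3 → q5)).
¬¬(q5 → (¬q2 ∧ q5)): drop double negation, giving (q5 → (¬q2 ∧ q5)).
(q4 ∧ (q3 → q5)): α-rule — add q4, (q3 → q5).
((q4 ∧ ¬q1) → (¬q5 ∧ (¬q4 ∨ q2))): β-rule — branch into ¬(q4 ∧ ¬q1)  //  (¬q5 ∧ (¬q4 ∨ q2)).
  branch 1 (add ¬(q4 ∧ ¬q1)):
    (q5 → (¬q2 ∧ q5)): β-rule — branch into ¬q5  //  (¬q2 ∧ q5).
      branch 1.1 (add ¬q5):
        (q3 → q5): β-rule — branch into ¬q3  //  q5.
          branch 1.1.1 (add ¬q3):
            ¬(q4 ∧ ¬q1): β-rule — branch into ¬q4  //  ¬¬q1.
              branch 1.1.1.1 (add ¬q4):
                × closes — contains both q4 and ¬q4.
              branch 1.1.1.2 (add ¬¬q1):
                ○ open, literals {q1=true, q3=false, q4=true, q5=false}.
          branch 1.1.2 (add q5):
            × closes — contains both q5 and ¬q5.
      branch 1.2 (add (¬q2 ∧ q5)):
        (¬q2 ∧ q5): α-rule — add ¬q2, q5.
        (q3 → q5): β-rule — branch into ¬q3  //  q5.
          branch 1.2.1 (add ¬q3):
            ¬(q4 ∧ ¬q1): β-rule — branch into ¬q4  //  ¬¬q1.
              branch 1.2.1.1 (add ¬q4):
                × closes — contains both q4 and ¬q4.
              branch 1.2.1.2 (add ¬¬q1):
                ○ open, literals {q1=true, q2=false, q3=false, q4=true, q5=true}.
          branch 1.2.2 (add q5):
            ¬(q4 ∧ ¬q1): β-rule — branch into ¬q4  //  ¬¬q1.
              branch 1.2.2.1 (add ¬q4):
                × closes — contains both q4 and ¬q4.
              branch 1.2.2.2 (add ¬¬q1):
                ○ open, literals {q1=true, q2=false, q4=true, q5=true}.
  branch 2 (add (¬q5 ∧ (¬q4 ∨ q2))):
    (¬q5 ∧ (¬q4 ∨ q2)): α-rule — add ¬q5, (¬q4 ∨ q2).
    (q5 → (¬q2 ∧ q5)): β-rule — branch into ¬q5  //  (¬q2 ∧ q5).
      branch 2.1 (add ¬q5):
        (q3 → q5): β-rule — branch into ¬q3  //  q5.
          branch 2.1.1 (add ¬q3):
            (¬q4 ∨ q2): β-rule — branch into ¬q4  //  q2.
              branch 2.1.1.1 (add ¬q4):
                × closes — contains both q4 and ¬q4.
              branch 2.1.1.2 (add q2):
                ○ open, literals {q2=true, q3=false, q4=true, q5=false}.
          branch 2.1.2 (add q5):
            × closes — contains both q5 and ¬q5.
      branch 2.2 (add (¬q2 ∧ q5)):
        (¬q2 ∧ q5): α-rule — add ¬q2, q5.
        × closes — contains both q5 and ¬q5.
7 branches closed, 4 open.
An open branch gives a satisfying assignment: q1=true, q3=false, q4=true, q5=false.

Satisfiable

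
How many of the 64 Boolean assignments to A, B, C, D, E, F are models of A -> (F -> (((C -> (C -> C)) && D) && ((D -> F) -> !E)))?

Initial set: {(A -> (F -> (((C -> (C -> C)) && D) && ((D -> F) -> !E))))}.
(A -> (F -> (((C -> (C -> C)) && D) && ((D -> F) -> !E)))): β-rule — branch into !A  //  (F -> (((C -> (C -> C)) && D) && ((D -> F) -> !E))).
  branch 1 (add !A):
    ○ open, literals {A=0}.
  branch 2 (add (F -> (((C -> (C -> C)) && D) && ((D -> F) -> !E)))):
    (F -> (((C -> (C -> C)) && D) && ((D -> F) -> !E))): β-rule — branch into !F  //  (((C -> (C -> C)) && D) && ((D -> F) -> !E)).
      branch 2.1 (add !F):
        ○ open, literals {F=0}.
      branch 2.2 (add (((C -> (C -> C)) && D) && ((D -> F) -> !E))):
        (((C -> (C -> C)) && D) && ((D -> F) -> !E)): α-rule — add ((C -> (C -> C)) && D), ((D -> F) -> !E).
        ((C -> (C -> C)) && D): α-rule — add (C -> (C -> C)), D.
        ((D -> F) -> !E): β-rule — branch into !(D -> F)  //  !E.
          branch 2.2.1 (add !(D -> F)):
            !(D -> F): α-rule — add D, !F.
            (C -> (C -> C)): β-rule — branch into !C  //  (C -> C).
              branch 2.2.1.1 (add !C):
                ○ open, literals {C=0, D=1, F=0}.
              branch 2.2.1.2 (add (C -> C)):
                (C -> C): β-rule — branch into !C  //  C.
                  branch 2.2.1.2.1 (add !C):
                    ○ open, literals {C=0, D=1, F=0}.
                  branch 2.2.1.2.2 (add C):
                    ○ open, literals {C=1, D=1, F=0}.
          branch 2.2.2 (add !E):
            (C -> (C -> C)): β-rule — branch into !C  //  (C -> C).
              branch 2.2.2.1 (add !C):
                ○ open, literals {C=0, D=1, E=0}.
              branch 2.2.2.2 (add (C -> C)):
                (C -> C): β-rule — branch into !C  //  C.
                  branch 2.2.2.2.1 (add !C):
                    ○ open, literals {C=0, D=1, E=0}.
                  branch 2.2.2.2.2 (add C):
                    ○ open, literals {C=1, D=1, E=0}.
0 branches closed, 8 open.
Each open branch fixes some atoms; the unmentioned ones are free. Counting distinct full assignments: branch {A=0} (B, C, D, E, F) contributes 32 new; branch {F=0} (A, B, C, D, E) contributes 16 new; branch {C=0, D=1, F=0} (A, B, E) contributes 0 new; branch {C=0, D=1, F=0} (A, B, E) contributes 0 new; branch {C=1, D=1, F=0} (A, B, E) contributes 0 new; branch {C=0, D=1, E=0} (A, B, F) contributes 2 new; branch {C=0, D=1, E=0} (A, B, F) contributes 0 new; branch {C=1, D=1, E=0} (A, B, F) contributes 2 new. Total: 52.

52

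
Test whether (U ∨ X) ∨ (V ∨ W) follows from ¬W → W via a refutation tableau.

Yes

Initial set: {T (¬W → W); F ((U ∨ X) ∨ (V ∨ W))}.
F ((U ∨ X) ∨ (V ∨ W)): α-rule — add F (U ∨ X), F (V ∨ W).
F (U ∨ X): α-rule — add F U, F X.
F (V ∨ W): α-rule — add F V, F W.
T (¬W → W): β-rule — branch into F ¬W  //  T W.
  branch 1 (add F ¬W):
    × closes — contains both W and ¬W.
  branch 2 (add T W):
    × closes — contains both W and ¬W.
All 2 branches close.
Every branch closed, so the premises entail the conclusion.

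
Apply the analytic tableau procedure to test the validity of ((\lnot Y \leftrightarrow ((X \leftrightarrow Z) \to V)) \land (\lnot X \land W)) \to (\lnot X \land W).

Valid

Assume the negation and expand:
Initial set: {\lnot (((\lnot Y \leftrightarrow ((X \leftrightarrow Z) \to V)) \land (\lnot X \land W)) \to (\lnot X \land W))}.
\lnot (((\lnot Y \leftrightarrow ((X \leftrightarrow Z) \to V)) \land (\lnot X \land W)) \to (\lnot X \land W)): α-rule — add ((\lnot Y \leftrightarrow ((X \leftrightarrow Z) \to V)) \land (\lnot X \land W)), \lnot (\lnot X \land W).
((\lnot Y \leftrightarrow ((X \leftrightarrow Z) \to V)) \land (\lnot X \land W)): α-rule — add (\lnot Y \leftrightarrow ((X \leftrightarrow Z) \to V)), (\lnot X \land W).
(\lnot X \land W): α-rule — add \lnot X, W.
\lnot (\lnot X \land W): β-rule — branch into \lnot \lnot X  //  \lnot W.
  branch 1 (add \lnot \lnot X):
    × closes — contains both X and \lnot X.
  branch 2 (add \lnot W):
    × closes — contains both W and \lnot W.
All 2 branches close.
Every branch closed, so the negation is unsatisfiable and the formula is valid.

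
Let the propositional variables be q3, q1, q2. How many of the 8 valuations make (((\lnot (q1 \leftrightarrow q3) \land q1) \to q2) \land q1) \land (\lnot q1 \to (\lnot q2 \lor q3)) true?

3

Initial set: {T ((((\lnot (q1 \leftrightarrow q3) \land q1) \to q2) \land q1) \land (\lnot q1 \to (\lnot q2 \lor q3)))}.
T ((((\lnot (q1 \leftrightarrow q3) \land q1) \to q2) \land q1) \land (\lnot q1 \to (\lnot q2 \lor q3))): α-rule — add T (((\lnot (q1 \leftrightarrow q3) \land q1) \to q2) \land q1), T (\lnot q1 \to (\lnot q2 \lor q3)).
T (((\lnot (q1 \leftrightarrow q3) \land q1) \to q2) \land q1): α-rule — add T ((\lnot (q1 \leftrightarrow q3) \land q1) \to q2), T q1.
T (\lnot q1 \to (\lnot q2 \lor q3)): β-rule — branch into F \lnot q1  //  T (\lnot q2 \lor q3).
  branch 1 (add F \lnot q1):
    T ((\lnot (q1 \leftrightarrow q3) \land q1) \to q2): β-rule — branch into F (\lnot (q1 \leftrightarrow q3) \land q1)  //  T q2.
      branch 1.1 (add F (\lnot (q1 \leftrightarrow q3) \land q1)):
        F (\lnot (q1 \leftrightarrow q3) \land q1): β-rule — branch into F \lnot (q1 \leftrightarrow q3)  //  F q1.
          branch 1.1.1 (add F \lnot (q1 \leftrightarrow q3)):
            F \lnot (q1 \leftrightarrow q3): β-rule — branch into T q1, T q3  //  F q1, F q3.
              branch 1.1.1.1 (add T q1, T q3):
                ○ open, literals {q1=T, q3=T}.
              branch 1.1.1.2 (add F q1, F q3):
                × closes — contains both q1 and \lnot q1.
          branch 1.1.2 (add F q1):
            × closes — contains both q1 and \lnot q1.
      branch 1.2 (add T q2):
        ○ open, literals {q1=T, q2=T}.
  branch 2 (add T (\lnot q2 \lor q3)):
    T ((\lnot (q1 \leftrightarrow q3) \land q1) \to q2): β-rule — branch into F (\lnot (q1 \leftrightarrow q3) \land q1)  //  T q2.
      branch 2.1 (add F (\lnot (q1 \leftrightarrow q3) \land q1)):
        T (\lnot q2 \lor q3): β-rule — branch into T \lnot q2  //  T q3.
          branch 2.1.1 (add T \lnot q2):
            F (\lnot (q1 \leftrightarrow q3) \land q1): β-rule — branch into F \lnot (q1 \leftrightarrow q3)  //  F q1.
              branch 2.1.1.1 (add F \lnot (q1 \leftrightarrow q3)):
                F \lnot (q1 \leftrightarrow q3): β-rule — branch into T q1, T q3  //  F q1, F q3.
                  branch 2.1.1.1.1 (add T q1, T q3):
                    ○ open, literals {q1=T, q2=F, q3=T}.
                  branch 2.1.1.1.2 (add F q1, F q3):
                    × closes — contains both q1 and \lnot q1.
              branch 2.1.1.2 (add F q1):
                × closes — contains both q1 and \lnot q1.
          branch 2.1.2 (add T q3):
            F (\lnot (q1 \leftrightarrow q3) \land q1): β-rule — branch into F \lnot (q1 \leftrightarrow q3)  //  F q1.
              branch 2.1.2.1 (add F \lnot (q1 \leftrightarrow q3)):
                F \lnot (q1 \leftrightarrow q3): β-rule — branch into T q1, T q3  //  F q1, F q3.
                  branch 2.1.2.1.1 (add T q1, T q3):
                    ○ open, literals {q1=T, q3=T}.
                  branch 2.1.2.1.2 (add F q1, F q3):
                    × closes — contains both q1 and \lnot q1.
              branch 2.1.2.2 (add F q1):
                × closes — contains both q1 and \lnot q1.
      branch 2.2 (add T q2):
        T (\lnot q2 \lor q3): β-rule — branch into T \lnot q2  //  T q3.
          branch 2.2.1 (add T \lnot q2):
            × closes — contains both q2 and \lnot q2.
          branch 2.2.2 (add T q3):
            ○ open, literals {q1=T, q2=T, q3=T}.
7 branches closed, 5 open.
Each open branch fixes some atoms; the unmentioned ones are free. Counting distinct full assignments: branch {q1=T, q3=T} (q2) contributes 2 new; branch {q1=T, q2=T} (q3) contributes 1 new; branch {q1=T, q2=F, q3=T} (none free) contributes 0 new; branch {q1=T, q3=T} (q2) contributes 0 new; branch {q1=T, q2=T, q3=T} (none free) contributes 0 new. Total: 3.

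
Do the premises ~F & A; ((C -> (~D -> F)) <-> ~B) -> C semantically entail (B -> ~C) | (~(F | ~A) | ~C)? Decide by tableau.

Yes

Initial set: {(~F & A); (((C -> (~D -> F)) <-> ~B) -> C); ~((B -> ~C) | (~(F | ~A) | ~C))}.
(~F & A): α-rule — add ~F, A.
~((B -> ~C) | (~(F | ~A) | ~C)): α-rule — add ~(B -> ~C), ~(~(F | ~A) | ~C).
~(B -> ~C): α-rule — add B, ~~C.
~(~(F | ~A) | ~C): α-rule — add ~~(F | ~A), ~~C.
(((C -> (~D -> F)) <-> ~B) -> C): β-rule — branch into ~((C -> (~D -> F)) <-> ~B)  //  C.
  branch 1 (add ~((C -> (~D -> F)) <-> ~B)):
    ~~(F | ~A): β-rule — branch into F  //  ~A.
      branch 1.1 (add F):
        × closes — contains both F and ~F.
      branch 1.2 (add ~A):
        × closes — contains both A and ~A.
  branch 2 (add C):
    ~~(F | ~A): β-rule — branch into F  //  ~A.
      branch 2.1 (add F):
        × closes — contains both F and ~F.
      branch 2.2 (add ~A):
        × closes — contains both A and ~A.
All 4 branches close.
Every branch closed, so the premises entail the conclusion.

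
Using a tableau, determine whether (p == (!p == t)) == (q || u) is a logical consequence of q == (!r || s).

No

Initial set: {(q == (!r || s)); !((p == (!p == t)) == (q || u))}.
(q == (!r || s)): β-rule — branch into q, (!r || s)  //  !q, !(!r || s).
  branch 1 (add q, (!r || s)):
    !((p == (!p == t)) == (q || u)): β-rule — branch into (p == (!p == t)), !(q || u)  //  !(p == (!p == t)), (q || u).
      branch 1.1 (add (p == (!p == t)), !(q || u)):
        !(q || u): α-rule — add !q, !u.
        × closes — contains both q and !q.
      branch 1.2 (add !(p == (!p == t)), (q || u)):
        (!r || s): β-rule — branch into !r  //  s.
          branch 1.2.1 (add !r):
            !(p == (!p == t)): β-rule — branch into p, !(!p == t)  //  !p, (!p == t).
              branch 1.2.1.1 (add p, !(!p == t)):
                (q || u): β-rule — branch into q  //  u.
                  branch 1.2.1.1.1 (add q):
                    !(!p == t): β-rule — branch into !p, !t  //  !!p, t.
                      branch 1.2.1.1.1.1 (add !p, !t):
                        × closes — contains both p and !p.
                      branch 1.2.1.1.1.2 (add !!p, t):
                        ○ open, literals {p=true, q=true, r=false, t=true}.
                  branch 1.2.1.1.2 (add u):
                    !(!p == t): β-rule — branch into !p, !t  //  !!p, t.
                      branch 1.2.1.1.2.1 (add !p, !t):
                        × closes — contains both p and !p.
                      branch 1.2.1.1.2.2 (add !!p, t):
                        ○ open, literals {p=true, q=true, r=false, t=true, u=true}.
              branch 1.2.1.2 (add !p, (!p == t)):
                (q || u): β-rule — branch into q  //  u.
                  branch 1.2.1.2.1 (add q):
                    (!p == t): β-rule — branch into !p, t  //  !!p, !t.
                      branch 1.2.1.2.1.1 (add !p, t):
                        ○ open, literals {p=false, q=true, r=false, t=true}.
                      branch 1.2.1.2.1.2 (add !!p, !t):
                        × closes — contains both p and !p.
                  branch 1.2.1.2.2 (add u):
                    (!p == t): β-rule — branch into !p, t  //  !!p, !t.
                      branch 1.2.1.2.2.1 (add !p, t):
                        ○ open, literals {p=false, q=true, r=false, t=true, u=true}.
                      branch 1.2.1.2.2.2 (add !!p, !t):
                        × closes — contains both p and !p.
          branch 1.2.2 (add s):
            !(p == (!p == t)): β-rule — branch into p, !(!p == t)  //  !p, (!p == t).
              branch 1.2.2.1 (add p, !(!p == t)):
                (q || u): β-rule — branch into q  //  u.
                  branch 1.2.2.1.1 (add q):
                    !(!p == t): β-rule — branch into !p, !t  //  !!p, t.
                      branch 1.2.2.1.1.1 (add !p, !t):
                        × closes — contains both p and !p.
                      branch 1.2.2.1.1.2 (add !!p, t):
                        ○ open, literals {p=true, q=true, s=true, t=true}.
                  branch 1.2.2.1.2 (add u):
                    !(!p == t): β-rule — branch into !p, !t  //  !!p, t.
                      branch 1.2.2.1.2.1 (add !p, !t):
                        × closes — contains both p and !p.
                      branch 1.2.2.1.2.2 (add !!p, t):
                        ○ open, literals {p=true, q=true, s=true, t=true, u=true}.
              branch 1.2.2.2 (add !p, (!p == t)):
                (q || u): β-rule — branch into q  //  u.
                  branch 1.2.2.2.1 (add q):
                    (!p == t): β-rule — branch into !p, t  //  !!p, !t.
                      branch 1.2.2.2.1.1 (add !p, t):
                        ○ open, literals {p=false, q=true, s=true, t=true}.
                      branch 1.2.2.2.1.2 (add !!p, !t):
                        × closes — contains both p and !p.
                  branch 1.2.2.2.2 (add u):
                    (!p == t): β-rule — branch into !p, t  //  !!p, !t.
                      branch 1.2.2.2.2.1 (add !p, t):
                        ○ open, literals {p=false, q=true, s=true, t=true, u=true}.
                      branch 1.2.2.2.2.2 (add !!p, !t):
                        × closes — contains both p and !p.
  branch 2 (add !q, !(!r || s)):
    !(!r || s): α-rule — add !!r, !s.
    !((p == (!p == t)) == (q || u)): β-rule — branch into (p == (!p == t)), !(q || u)  //  !(p == (!p == t)), (q || u).
      branch 2.1 (add (p == (!p == t)), !(q || u)):
        !(q || u): α-rule — add !q, !u.
        (p == (!p == t)): β-rule — branch into p, (!p == t)  //  !p, !(!p == t).
          branch 2.1.1 (add p, (!p == t)):
            (!p == t): β-rule — branch into !p, t  //  !!p, !t.
              branch 2.1.1.1 (add !p, t):
                × closes — contains both p and !p.
              branch 2.1.1.2 (add !!p, !t):
                ○ open, literals {p=true, q=false, r=true, s=false, t=false, u=false}.
          branch 2.1.2 (add !p, !(!p == t)):
            !(!p == t): β-rule — branch into !p, !t  //  !!p, t.
              branch 2.1.2.1 (add !p, !t):
                ○ open, literals {p=false, q=false, r=true, s=false, t=false, u=false}.
              branch 2.1.2.2 (add !!p, t):
                × closes — contains both p and !p.
      branch 2.2 (add !(p == (!p == t)), (q || u)):
        !(p == (!p == t)): β-rule — branch into p, !(!p == t)  //  !p, (!p == t).
          branch 2.2.1 (add p, !(!p == t)):
            (q || u): β-rule — branch into q  //  u.
              branch 2.2.1.1 (add q):
                × closes — contains both q and !q.
              branch 2.2.1.2 (add u):
                !(!p == t): β-rule — branch into !p, !t  //  !!p, t.
                  branch 2.2.1.2.1 (add !p, !t):
                    × closes — contains both p and !p.
                  branch 2.2.1.2.2 (add !!p, t):
                    ○ open, literals {p=true, q=false, r=true, s=false, t=true, u=true}.
          branch 2.2.2 (add !p, (!p == t)):
            (q || u): β-rule — branch into q  //  u.
              branch 2.2.2.1 (add q):
                × closes — contains both q and !q.
              branch 2.2.2.2 (add u):
                (!p == t): β-rule — branch into !p, t  //  !!p, !t.
                  branch 2.2.2.2.1 (add !p, t):
                    ○ open, literals {p=false, q=false, r=true, s=false, t=true, u=true}.
                  branch 2.2.2.2.2 (add !!p, !t):
                    × closes — contains both p and !p.
15 branches closed, 12 open.
An open branch gives a countermodel: p=true, q=true, r=false, t=true (unmentioned atoms arbitrary); the premises hold there but the conclusion fails.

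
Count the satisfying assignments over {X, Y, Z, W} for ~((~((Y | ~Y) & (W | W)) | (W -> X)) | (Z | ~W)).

Initial set: {~((~((Y | ~Y) & (W | W)) | (W -> X)) | (Z | ~W))}.
~((~((Y | ~Y) & (W | W)) | (W -> X)) | (Z | ~W)): α-rule — add ~(~((Y | ~Y) & (W | W)) | (W -> X)), ~(Z | ~W).
~(~((Y | ~Y) & (W | W)) | (W -> X)): α-rule — add ~~((Y | ~Y) & (W | W)), ~(W -> X).
~(Z | ~W): α-rule — add ~Z, ~~W.
~~((Y | ~Y) & (W | W)): α-rule — add (Y | ~Y), (W | W).
~(W -> X): α-rule — add W, ~X.
(Y | ~Y): β-rule — branch into Y  //  ~Y.
  branch 1 (add Y):
    (W | W): β-rule — branch into W  //  W.
      branch 1.1 (add W):
        ○ open, literals {W=T, X=F, Y=T, Z=F}.
      branch 1.2 (add W):
        ○ open, literals {W=T, X=F, Y=T, Z=F}.
  branch 2 (add ~Y):
    (W | W): β-rule — branch into W  //  W.
      branch 2.1 (add W):
        ○ open, literals {W=T, X=F, Y=F, Z=F}.
      branch 2.2 (add W):
        ○ open, literals {W=T, X=F, Y=F, Z=F}.
0 branches closed, 4 open.
Each open branch fixes some atoms; the unmentioned ones are free. Counting distinct full assignments: branch {W=T, X=F, Y=T, Z=F} (none free) contributes 1 new; branch {W=T, X=F, Y=T, Z=F} (none free) contributes 0 new; branch {W=T, X=F, Y=F, Z=F} (none free) contributes 1 new; branch {W=T, X=F, Y=F, Z=F} (none free) contributes 0 new. Total: 2.

2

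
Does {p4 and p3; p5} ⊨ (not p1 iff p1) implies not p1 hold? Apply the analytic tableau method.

Yes

Initial set: {(p4 and p3); p5; not ((not p1 iff p1) implies not p1)}.
(p4 and p3): α-rule — add p4, p3.
not ((not p1 iff p1) implies not p1): α-rule — add (not p1 iff p1), not not p1.
(not p1 iff p1): β-rule — branch into not p1, p1  //  not not p1, not p1.
  branch 1 (add not p1, p1):
    × closes — contains both p1 and not p1.
  branch 2 (add not not p1, not p1):
    × closes — contains both p1 and not p1.
All 2 branches close.
Every branch closed, so the premises entail the conclusion.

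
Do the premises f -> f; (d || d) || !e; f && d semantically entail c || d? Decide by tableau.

Yes

Initial set: {T (f -> f); T ((d || d) || !e); T (f && d); F (c || d)}.
T (f && d): α-rule — add T f, T d.
F (c || d): α-rule — add F c, F d.
× closes — contains both d and !d.
All 1 branch closes.
Every branch closed, so the premises entail the conclusion.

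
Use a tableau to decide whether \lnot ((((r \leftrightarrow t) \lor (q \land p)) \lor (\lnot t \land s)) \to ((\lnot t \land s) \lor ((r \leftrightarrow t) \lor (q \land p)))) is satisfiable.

Unsatisfiable

Initial set: {\lnot ((((r \leftrightarrow t) \lor (q \land p)) \lor (\lnot t \land s)) \to ((\lnot t \land s) \lor ((r \leftrightarrow t) \lor (q \land p))))}.
\lnot ((((r \leftrightarrow t) \lor (q \land p)) \lor (\lnot t \land s)) \to ((\lnot t \land s) \lor ((r \leftrightarrow t) \lor (q \land p)))): α-rule — add (((r \leftrightarrow t) \lor (q \land p)) \lor (\lnot t \land s)), \lnot ((\lnot t \land s) \lor ((r \leftrightarrow t) \lor (q \land p))).
\lnot ((\lnot t \land s) \lor ((r \leftrightarrow t) \lor (q \land p))): α-rule — add \lnot (\lnot t \land s), \lnot ((r \leftrightarrow t) \lor (q \land p)).
\lnot ((r \leftrightarrow t) \lor (q \land p)): α-rule — add \lnot (r \leftrightarrow t), \lnot (q \land p).
(((r \leftrightarrow t) \lor (q \land p)) \lor (\lnot t \land s)): β-rule — branch into ((r \leftrightarrow t) \lor (q \land p))  //  (\lnot t \land s).
  branch 1 (add ((r \leftrightarrow t) \lor (q \land p))):
    \lnot (\lnot t \land s): β-rule — branch into \lnot \lnot t  //  \lnot s.
      branch 1.1 (add \lnot \lnot t):
        \lnot (r \leftrightarrow t): β-rule — branch into r, \lnot t  //  \lnot r, t.
          branch 1.1.1 (add r, \lnot t):
            × closes — contains both t and \lnot t.
          branch 1.1.2 (add \lnot r, t):
            \lnot (q \land p): β-rule — branch into \lnot q  //  \lnot p.
              branch 1.1.2.1 (add \lnot q):
                ((r \leftrightarrow t) \lor (q \land p)): β-rule — branch into (r \leftrightarrow t)  //  (q \land p).
                  branch 1.1.2.1.1 (add (r \leftrightarrow t)):
                    (r \leftrightarrow t): β-rule — branch into r, t  //  \lnot r, \lnot t.
                      branch 1.1.2.1.1.1 (add r, t):
                        × closes — contains both r and \lnot r.
                      branch 1.1.2.1.1.2 (add \lnot r, \lnot t):
                        × closes — contains both t and \lnot t.
                  branch 1.1.2.1.2 (add (q \land p)):
                    (q \land p): α-rule — add q, p.
                    × closes — contains both q and \lnot q.
              branch 1.1.2.2 (add \lnot p):
                ((r \leftrightarrow t) \lor (q \land p)): β-rule — branch into (r \leftrightarrow t)  //  (q \land p).
                  branch 1.1.2.2.1 (add (r \leftrightarrow t)):
                    (r \leftrightarrow t): β-rule — branch into r, t  //  \lnot r, \lnot t.
                      branch 1.1.2.2.1.1 (add r, t):
                        × closes — contains both r and \lnot r.
                      branch 1.1.2.2.1.2 (add \lnot r, \lnot t):
                        × closes — contains both t and \lnot t.
                  branch 1.1.2.2.2 (add (q \land p)):
                    (q \land p): α-rule — add q, p.
                    × closes — contains both p and \lnot p.
      branch 1.2 (add \lnot s):
        \lnot (r \leftrightarrow t): β-rule — branch into r, \lnot t  //  \lnot r, t.
          branch 1.2.1 (add r, \lnot t):
            \lnot (q \land p): β-rule — branch into \lnot q  //  \lnot p.
              branch 1.2.1.1 (add \lnot q):
                ((r \leftrightarrow t) \lor (q \land p)): β-rule — branch into (r \leftrightarrow t)  //  (q \land p).
                  branch 1.2.1.1.1 (add (r \leftrightarrow t)):
                    (r \leftrightarrow t): β-rule — branch into r, t  //  \lnot r, \lnot t.
                      branch 1.2.1.1.1.1 (add r, t):
                        × closes — contains both t and \lnot t.
                      branch 1.2.1.1.1.2 (add \lnot r, \lnot t):
                        × closes — contains both r and \lnot r.
                  branch 1.2.1.1.2 (add (q \land p)):
                    (q \land p): α-rule — add q, p.
                    × closes — contains both q and \lnot q.
              branch 1.2.1.2 (add \lnot p):
                ((r \leftrightarrow t) \lor (q \land p)): β-rule — branch into (r \leftrightarrow t)  //  (q \land p).
                  branch 1.2.1.2.1 (add (r \leftrightarrow t)):
                    (r \leftrightarrow t): β-rule — branch into r, t  //  \lnot r, \lnot t.
                      branch 1.2.1.2.1.1 (add r, t):
                        × closes — contains both t and \lnot t.
                      branch 1.2.1.2.1.2 (add \lnot r, \lnot t):
                        × closes — contains both r and \lnot r.
                  branch 1.2.1.2.2 (add (q \land p)):
                    (q \land p): α-rule — add q, p.
                    × closes — contains both p and \lnot p.
          branch 1.2.2 (add \lnot r, t):
            \lnot (q \land p): β-rule — branch into \lnot q  //  \lnot p.
              branch 1.2.2.1 (add \lnot q):
                ((r \leftrightarrow t) \lor (q \land p)): β-rule — branch into (r \leftrightarrow t)  //  (q \land p).
                  branch 1.2.2.1.1 (add (r \leftrightarrow t)):
                    (r \leftrightarrow t): β-rule — branch into r, t  //  \lnot r, \lnot t.
                      branch 1.2.2.1.1.1 (add r, t):
                        × closes — contains both r and \lnot r.
                      branch 1.2.2.1.1.2 (add \lnot r, \lnot t):
                        × closes — contains both t and \lnot t.
                  branch 1.2.2.1.2 (add (q \land p)):
                    (q \land p): α-rule — add q, p.
                    × closes — contains both q and \lnot q.
              branch 1.2.2.2 (add \lnot p):
                ((r \leftrightarrow t) \lor (q \land p)): β-rule — branch into (r \leftrightarrow t)  //  (q \land p).
                  branch 1.2.2.2.1 (add (r \leftrightarrow t)):
                    (r \leftrightarrow t): β-rule — branch into r, t  //  \lnot r, \lnot t.
                      branch 1.2.2.2.1.1 (add r, t):
                        × closes — contains both r and \lnot r.
                      branch 1.2.2.2.1.2 (add \lnot r, \lnot t):
                        × closes — contains both t and \lnot t.
                  branch 1.2.2.2.2 (add (q \land p)):
                    (q \land p): α-rule — add q, p.
                    × closes — contains both p and \lnot p.
  branch 2 (add (\lnot t \land s)):
    (\lnot t \land s): α-rule — add \lnot t, s.
    \lnot (\lnot t \land s): β-rule — branch into \lnot \lnot t  //  \lnot s.
      branch 2.1 (add \lnot \lnot t):
        × closes — contains both t and \lnot t.
      branch 2.2 (add \lnot s):
        × closes — contains both s and \lnot s.
All 21 branches close.
Every branch closed; the formula is unsatisfiable.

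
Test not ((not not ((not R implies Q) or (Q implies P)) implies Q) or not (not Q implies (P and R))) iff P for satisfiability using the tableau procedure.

Satisfiable

Initial set: {T (not ((not not ((not R implies Q) or (Q implies P)) implies Q) or not (not Q implies (P and R))) iff P)}.
T (not ((not not ((not R implies Q) or (Q implies P)) implies Q) or not (not Q implies (P and R))) iff P): β-rule — branch into T not ((not not ((not R implies Q) or (Q implies P)) implies Q) or not (not Q implies (P and R))), T P  //  F not ((not not ((not R implies Q) or (Q implies P)) implies Q) or not (not Q implies (P and R))), F P.
  branch 1 (add T not ((not not ((not R implies Q) or (Q implies P)) implies Q) or not (not Q implies (P and R))), T P):
    T not ((not not ((not R implies Q) or (Q implies P)) implies Q) or not (not Q implies (P and R))): α-rule — add F (not not ((not R implies Q) or (Q implies P)) implies Q), F not (not Q implies (P and R)).
    F (not not ((not R implies Q) or (Q implies P)) implies Q): α-rule — add T not not ((not R implies Q) or (Q implies P)), F Q.
    T not not ((not R implies Q) or (Q implies P)): drop double negation, giving T ((not R implies Q) or (Q implies P)).
    F not (not Q implies (P and R)): β-rule — branch into F not Q  //  T (P and R).
      branch 1.1 (add F not Q):
        × closes — contains both Q and not Q.
      branch 1.2 (add T (P and R)):
        T (P and R): α-rule — add T P, T R.
        T ((not R implies Q) or (Q implies P)): β-rule — branch into T (not R implies Q)  //  T (Q implies P).
          branch 1.2.1 (add T (not R implies Q)):
            T (not R implies Q): β-rule — branch into F not R  //  T Q.
              branch 1.2.1.1 (add F not R):
                ○ open, literals {P=1, Q=0, R=1}.
              branch 1.2.1.2 (add T Q):
                × closes — contains both Q and not Q.
          branch 1.2.2 (add T (Q implies P)):
            T (Q implies P): β-rule — branch into F Q  //  T P.
              branch 1.2.2.1 (add F Q):
                ○ open, literals {P=1, Q=0, R=1}.
              branch 1.2.2.2 (add T P):
                ○ open, literals {P=1, Q=0, R=1}.
  branch 2 (add F not ((not not ((not R implies Q) or (Q implies P)) implies Q) or not (not Q implies (P and R))), F P):
    F not ((not not ((not R implies Q) or (Q implies P)) implies Q) or not (not Q implies (P and R))): β-rule — branch into T (not not ((not R implies Q) or (Q implies P)) implies Q)  //  T not (not Q implies (P and R)).
      branch 2.1 (add T (not not ((not R implies Q) or (Q implies P)) implies Q)):
        T (not not ((not R implies Q) or (Q implies P)) implies Q): β-rule — branch into F not not ((not R implies Q) or (Q implies P))  //  T Q.
          branch 2.1.1 (add F not not ((not R implies Q) or (Q implies P))):
            F not not ((not R implies Q) or (Q implies P)): drop double negation, giving F ((not R implies Q) or (Q implies P)).
            F ((not R implies Q) or (Q implies P)): α-rule — add F (not R implies Q), F (Q implies P).
            F (not R implies Q): α-rule — add T not R, F Q.
            F (Q implies P): α-rule — add T Q, F P.
            × closes — contains both Q and not Q.
          branch 2.1.2 (add T Q):
            ○ open, literals {P=0, Q=1}.
      branch 2.2 (add T not (not Q implies (P and R))):
        T not (not Q implies (P and R)): α-rule — add T not Q, F (P and R).
        F (P and R): β-rule — branch into F P  //  F R.
          branch 2.2.1 (add F P):
            ○ open, literals {P=0, Q=0}.
          branch 2.2.2 (add F R):
            ○ open, literals {P=0, Q=0, R=0}.
3 branches closed, 6 open.
An open branch gives a satisfying assignment: P=1, Q=0, R=1.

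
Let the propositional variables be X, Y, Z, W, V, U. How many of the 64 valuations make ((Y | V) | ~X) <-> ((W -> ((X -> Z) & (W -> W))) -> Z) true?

Initial set: {(((Y | V) | ~X) <-> ((W -> ((X -> Z) & (W -> W))) -> Z))}.
(((Y | V) | ~X) <-> ((W -> ((X -> Z) & (W -> W))) -> Z)): β-rule — branch into ((Y | V) | ~X), ((W -> ((X -> Z) & (W -> W))) -> Z)  //  ~((Y | V) | ~X), ~((W -> ((X -> Z) & (W -> W))) -> Z).
  branch 1 (add ((Y | V) | ~X), ((W -> ((X -> Z) & (W -> W))) -> Z)):
    ((Y | V) | ~X): β-rule — branch into (Y | V)  //  ~X.
      branch 1.1 (add (Y | V)):
        ((W -> ((X -> Z) & (W -> W))) -> Z): β-rule — branch into ~(W -> ((X -> Z) & (W -> W)))  //  Z.
          branch 1.1.1 (add ~(W -> ((X -> Z) & (W -> W)))):
            ~(W -> ((X -> Z) & (W -> W))): α-rule — add W, ~((X -> Z) & (W -> W)).
            (Y | V): β-rule — branch into Y  //  V.
              branch 1.1.1.1 (add Y):
                ~((X -> Z) & (W -> W)): β-rule — branch into ~(X -> Z)  //  ~(W -> W).
                  branch 1.1.1.1.1 (add ~(X -> Z)):
                    ~(X -> Z): α-rule — add X, ~Z.
                    ○ open, literals {W=1, X=1, Y=1, Z=0}.
                  branch 1.1.1.1.2 (add ~(W -> W)):
                    ~(W -> W): α-rule — add W, ~W.
                    × closes — contains both W and ~W.
              branch 1.1.1.2 (add V):
                ~((X -> Z) & (W -> W)): β-rule — branch into ~(X -> Z)  //  ~(W -> W).
                  branch 1.1.1.2.1 (add ~(X -> Z)):
                    ~(X -> Z): α-rule — add X, ~Z.
                    ○ open, literals {V=1, W=1, X=1, Z=0}.
                  branch 1.1.1.2.2 (add ~(W -> W)):
                    ~(W -> W): α-rule — add W, ~W.
                    × closes — contains both W and ~W.
          branch 1.1.2 (add Z):
            (Y | V): β-rule — branch into Y  //  V.
              branch 1.1.2.1 (add Y):
                ○ open, literals {Y=1, Z=1}.
              branch 1.1.2.2 (add V):
                ○ open, literals {V=1, Z=1}.
      branch 1.2 (add ~X):
        ((W -> ((X -> Z) & (W -> W))) -> Z): β-rule — branch into ~(W -> ((X -> Z) & (W -> W)))  //  Z.
          branch 1.2.1 (add ~(W -> ((X -> Z) & (W -> W)))):
            ~(W -> ((X -> Z) & (W -> W))): α-rule — add W, ~((X -> Z) & (W -> W)).
            ~((X -> Z) & (W -> W)): β-rule — branch into ~(X -> Z)  //  ~(W -> W).
              branch 1.2.1.1 (add ~(X -> Z)):
                ~(X -> Z): α-rule — add X, ~Z.
                × closes — contains both X and ~X.
              branch 1.2.1.2 (add ~(W -> W)):
                ~(W -> W): α-rule — add W, ~W.
                × closes — contains both W and ~W.
          branch 1.2.2 (add Z):
            ○ open, literals {X=0, Z=1}.
  branch 2 (add ~((Y | V) | ~X), ~((W -> ((X -> Z) & (W -> W))) -> Z)):
    ~((Y | V) | ~X): α-rule — add ~(Y | V), ~~X.
    ~((W -> ((X -> Z) & (W -> W))) -> Z): α-rule — add (W -> ((X -> Z) & (W -> W))), ~Z.
    ~(Y | V): α-rule — add ~Y, ~V.
    (W -> ((X -> Z) & (W -> W))): β-rule — branch into ~W  //  ((X -> Z) & (W -> W)).
      branch 2.1 (add ~W):
        ○ open, literals {V=0, W=0, X=1, Y=0, Z=0}.
      branch 2.2 (add ((X -> Z) & (W -> W))):
        ((X -> Z) & (W -> W)): α-rule — add (X -> Z), (W -> W).
        (X -> Z): β-rule — branch into ~X  //  Z.
          branch 2.2.1 (add ~X):
            × closes — contains both X and ~X.
          branch 2.2.2 (add Z):
            × closes — contains both Z and ~Z.
6 branches closed, 6 open.
Each open branch fixes some atoms; the unmentioned ones are free. Counting distinct full assignments: branch {W=1, X=1, Y=1, Z=0} (V, U) contributes 4 new; branch {V=1, W=1, X=1, Z=0} (Y, U) contributes 2 new; branch {Y=1, Z=1} (X, W, V, U) contributes 16 new; branch {V=1, Z=1} (X, Y, W, U) contributes 8 new; branch {X=0, Z=1} (Y, W, V, U) contributes 4 new; branch {V=0, W=0, X=1, Y=0, Z=0} (U) contributes 2 new. Total: 36.

36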